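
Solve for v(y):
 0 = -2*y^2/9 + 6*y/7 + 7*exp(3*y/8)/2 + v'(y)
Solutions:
 v(y) = C1 + 2*y^3/27 - 3*y^2/7 - 28*exp(3*y/8)/3


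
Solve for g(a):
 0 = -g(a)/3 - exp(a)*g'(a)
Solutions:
 g(a) = C1*exp(exp(-a)/3)


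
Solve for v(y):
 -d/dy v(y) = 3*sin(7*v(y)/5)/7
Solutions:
 3*y/7 + 5*log(cos(7*v(y)/5) - 1)/14 - 5*log(cos(7*v(y)/5) + 1)/14 = C1


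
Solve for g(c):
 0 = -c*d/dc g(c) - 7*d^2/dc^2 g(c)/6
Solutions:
 g(c) = C1 + C2*erf(sqrt(21)*c/7)


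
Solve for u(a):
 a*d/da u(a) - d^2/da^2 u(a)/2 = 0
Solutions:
 u(a) = C1 + C2*erfi(a)


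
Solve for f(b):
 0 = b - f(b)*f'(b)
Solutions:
 f(b) = -sqrt(C1 + b^2)
 f(b) = sqrt(C1 + b^2)


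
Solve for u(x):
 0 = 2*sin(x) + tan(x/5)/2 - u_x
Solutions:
 u(x) = C1 - 5*log(cos(x/5))/2 - 2*cos(x)


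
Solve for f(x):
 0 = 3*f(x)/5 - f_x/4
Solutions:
 f(x) = C1*exp(12*x/5)


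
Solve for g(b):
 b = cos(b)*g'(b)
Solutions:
 g(b) = C1 + Integral(b/cos(b), b)


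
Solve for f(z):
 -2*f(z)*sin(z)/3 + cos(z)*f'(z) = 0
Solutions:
 f(z) = C1/cos(z)^(2/3)


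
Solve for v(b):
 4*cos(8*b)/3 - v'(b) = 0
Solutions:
 v(b) = C1 + sin(8*b)/6


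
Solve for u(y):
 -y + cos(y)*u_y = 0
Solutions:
 u(y) = C1 + Integral(y/cos(y), y)


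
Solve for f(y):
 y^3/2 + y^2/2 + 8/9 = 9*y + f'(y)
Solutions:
 f(y) = C1 + y^4/8 + y^3/6 - 9*y^2/2 + 8*y/9


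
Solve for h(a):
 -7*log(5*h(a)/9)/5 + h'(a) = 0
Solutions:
 5*Integral(1/(-log(_y) - log(5) + 2*log(3)), (_y, h(a)))/7 = C1 - a


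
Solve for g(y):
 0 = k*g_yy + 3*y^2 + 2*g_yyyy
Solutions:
 g(y) = C1 + C2*y + C3*exp(-sqrt(2)*y*sqrt(-k)/2) + C4*exp(sqrt(2)*y*sqrt(-k)/2) - y^4/(4*k) + 6*y^2/k^2


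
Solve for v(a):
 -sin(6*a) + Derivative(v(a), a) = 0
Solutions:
 v(a) = C1 - cos(6*a)/6


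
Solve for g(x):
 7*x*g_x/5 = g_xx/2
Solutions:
 g(x) = C1 + C2*erfi(sqrt(35)*x/5)


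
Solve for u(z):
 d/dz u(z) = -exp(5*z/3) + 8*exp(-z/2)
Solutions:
 u(z) = C1 - 3*exp(5*z/3)/5 - 16*exp(-z/2)


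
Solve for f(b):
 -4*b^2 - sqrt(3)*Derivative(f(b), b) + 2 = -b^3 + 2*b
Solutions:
 f(b) = C1 + sqrt(3)*b^4/12 - 4*sqrt(3)*b^3/9 - sqrt(3)*b^2/3 + 2*sqrt(3)*b/3


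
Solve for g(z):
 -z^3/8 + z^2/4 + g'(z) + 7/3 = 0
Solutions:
 g(z) = C1 + z^4/32 - z^3/12 - 7*z/3


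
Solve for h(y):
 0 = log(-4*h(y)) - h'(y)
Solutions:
 -Integral(1/(log(-_y) + 2*log(2)), (_y, h(y))) = C1 - y


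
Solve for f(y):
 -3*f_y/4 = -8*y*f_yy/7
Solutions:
 f(y) = C1 + C2*y^(53/32)


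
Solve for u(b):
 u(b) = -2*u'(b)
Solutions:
 u(b) = C1*exp(-b/2)


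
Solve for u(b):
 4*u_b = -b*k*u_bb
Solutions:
 u(b) = C1 + b^(((re(k) - 4)*re(k) + im(k)^2)/(re(k)^2 + im(k)^2))*(C2*sin(4*log(b)*Abs(im(k))/(re(k)^2 + im(k)^2)) + C3*cos(4*log(b)*im(k)/(re(k)^2 + im(k)^2)))


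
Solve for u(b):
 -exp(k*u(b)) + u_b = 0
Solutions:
 u(b) = Piecewise((log(-1/(C1*k + b*k))/k, Ne(k, 0)), (nan, True))
 u(b) = Piecewise((C1 + b, Eq(k, 0)), (nan, True))


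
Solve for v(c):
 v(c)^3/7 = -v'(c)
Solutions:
 v(c) = -sqrt(14)*sqrt(-1/(C1 - c))/2
 v(c) = sqrt(14)*sqrt(-1/(C1 - c))/2


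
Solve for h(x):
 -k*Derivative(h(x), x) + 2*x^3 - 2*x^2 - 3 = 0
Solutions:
 h(x) = C1 + x^4/(2*k) - 2*x^3/(3*k) - 3*x/k


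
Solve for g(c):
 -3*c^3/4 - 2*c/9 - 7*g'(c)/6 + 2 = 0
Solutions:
 g(c) = C1 - 9*c^4/56 - 2*c^2/21 + 12*c/7


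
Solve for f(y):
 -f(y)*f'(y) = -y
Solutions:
 f(y) = -sqrt(C1 + y^2)
 f(y) = sqrt(C1 + y^2)


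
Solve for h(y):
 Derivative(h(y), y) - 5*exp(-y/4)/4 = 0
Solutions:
 h(y) = C1 - 5*exp(-y/4)


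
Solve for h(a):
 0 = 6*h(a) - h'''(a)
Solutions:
 h(a) = C3*exp(6^(1/3)*a) + (C1*sin(2^(1/3)*3^(5/6)*a/2) + C2*cos(2^(1/3)*3^(5/6)*a/2))*exp(-6^(1/3)*a/2)


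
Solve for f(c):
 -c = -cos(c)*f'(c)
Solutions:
 f(c) = C1 + Integral(c/cos(c), c)


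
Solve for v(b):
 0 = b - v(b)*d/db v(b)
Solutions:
 v(b) = -sqrt(C1 + b^2)
 v(b) = sqrt(C1 + b^2)


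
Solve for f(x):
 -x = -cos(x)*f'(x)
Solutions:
 f(x) = C1 + Integral(x/cos(x), x)


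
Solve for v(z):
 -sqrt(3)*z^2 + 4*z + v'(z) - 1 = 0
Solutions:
 v(z) = C1 + sqrt(3)*z^3/3 - 2*z^2 + z


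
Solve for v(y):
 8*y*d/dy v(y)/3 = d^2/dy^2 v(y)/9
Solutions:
 v(y) = C1 + C2*erfi(2*sqrt(3)*y)


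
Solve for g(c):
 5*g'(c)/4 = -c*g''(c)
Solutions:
 g(c) = C1 + C2/c^(1/4)


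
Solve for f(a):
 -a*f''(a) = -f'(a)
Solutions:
 f(a) = C1 + C2*a^2


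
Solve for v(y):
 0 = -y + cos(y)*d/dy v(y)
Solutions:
 v(y) = C1 + Integral(y/cos(y), y)


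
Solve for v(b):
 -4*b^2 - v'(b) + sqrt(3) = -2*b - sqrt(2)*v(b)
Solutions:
 v(b) = C1*exp(sqrt(2)*b) + 2*sqrt(2)*b^2 - sqrt(2)*b + 4*b - sqrt(6)/2 - 1 + 2*sqrt(2)


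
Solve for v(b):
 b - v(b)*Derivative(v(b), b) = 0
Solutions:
 v(b) = -sqrt(C1 + b^2)
 v(b) = sqrt(C1 + b^2)


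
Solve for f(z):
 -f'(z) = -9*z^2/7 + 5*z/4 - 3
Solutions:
 f(z) = C1 + 3*z^3/7 - 5*z^2/8 + 3*z


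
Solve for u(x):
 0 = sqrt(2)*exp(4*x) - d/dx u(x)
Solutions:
 u(x) = C1 + sqrt(2)*exp(4*x)/4


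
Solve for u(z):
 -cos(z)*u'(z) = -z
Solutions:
 u(z) = C1 + Integral(z/cos(z), z)


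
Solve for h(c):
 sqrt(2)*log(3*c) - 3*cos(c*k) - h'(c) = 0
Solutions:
 h(c) = C1 + sqrt(2)*c*(log(c) - 1) + sqrt(2)*c*log(3) - 3*Piecewise((sin(c*k)/k, Ne(k, 0)), (c, True))


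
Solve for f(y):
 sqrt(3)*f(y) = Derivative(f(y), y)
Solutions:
 f(y) = C1*exp(sqrt(3)*y)


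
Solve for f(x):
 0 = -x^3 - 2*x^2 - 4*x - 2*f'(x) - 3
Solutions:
 f(x) = C1 - x^4/8 - x^3/3 - x^2 - 3*x/2


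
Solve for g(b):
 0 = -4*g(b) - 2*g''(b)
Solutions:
 g(b) = C1*sin(sqrt(2)*b) + C2*cos(sqrt(2)*b)


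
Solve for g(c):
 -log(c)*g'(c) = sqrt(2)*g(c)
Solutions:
 g(c) = C1*exp(-sqrt(2)*li(c))


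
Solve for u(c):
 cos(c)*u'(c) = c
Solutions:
 u(c) = C1 + Integral(c/cos(c), c)


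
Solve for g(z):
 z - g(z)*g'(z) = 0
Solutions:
 g(z) = -sqrt(C1 + z^2)
 g(z) = sqrt(C1 + z^2)


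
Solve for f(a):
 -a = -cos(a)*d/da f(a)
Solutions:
 f(a) = C1 + Integral(a/cos(a), a)


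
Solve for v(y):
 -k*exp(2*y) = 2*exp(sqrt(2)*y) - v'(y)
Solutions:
 v(y) = C1 + k*exp(2*y)/2 + sqrt(2)*exp(sqrt(2)*y)


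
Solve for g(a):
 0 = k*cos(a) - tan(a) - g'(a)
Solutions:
 g(a) = C1 + k*sin(a) + log(cos(a))


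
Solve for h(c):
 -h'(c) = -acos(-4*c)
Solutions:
 h(c) = C1 + c*acos(-4*c) + sqrt(1 - 16*c^2)/4


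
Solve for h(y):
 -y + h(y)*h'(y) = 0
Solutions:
 h(y) = -sqrt(C1 + y^2)
 h(y) = sqrt(C1 + y^2)


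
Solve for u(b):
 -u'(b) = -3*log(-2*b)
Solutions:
 u(b) = C1 + 3*b*log(-b) + 3*b*(-1 + log(2))


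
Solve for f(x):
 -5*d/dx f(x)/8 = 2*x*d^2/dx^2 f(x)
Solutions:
 f(x) = C1 + C2*x^(11/16)


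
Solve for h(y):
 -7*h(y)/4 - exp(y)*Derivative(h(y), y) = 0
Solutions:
 h(y) = C1*exp(7*exp(-y)/4)


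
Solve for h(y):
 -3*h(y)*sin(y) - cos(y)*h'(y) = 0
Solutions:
 h(y) = C1*cos(y)^3


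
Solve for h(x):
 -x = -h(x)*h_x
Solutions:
 h(x) = -sqrt(C1 + x^2)
 h(x) = sqrt(C1 + x^2)


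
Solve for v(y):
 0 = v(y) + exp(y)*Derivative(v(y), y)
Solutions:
 v(y) = C1*exp(exp(-y))


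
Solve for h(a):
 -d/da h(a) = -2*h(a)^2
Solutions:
 h(a) = -1/(C1 + 2*a)


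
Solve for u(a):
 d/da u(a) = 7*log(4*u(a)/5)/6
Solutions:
 -6*Integral(1/(log(_y) - log(5) + 2*log(2)), (_y, u(a)))/7 = C1 - a


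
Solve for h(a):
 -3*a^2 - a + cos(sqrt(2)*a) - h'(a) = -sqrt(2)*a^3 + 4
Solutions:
 h(a) = C1 + sqrt(2)*a^4/4 - a^3 - a^2/2 - 4*a + sqrt(2)*sin(sqrt(2)*a)/2


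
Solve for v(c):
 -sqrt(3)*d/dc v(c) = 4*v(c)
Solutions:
 v(c) = C1*exp(-4*sqrt(3)*c/3)


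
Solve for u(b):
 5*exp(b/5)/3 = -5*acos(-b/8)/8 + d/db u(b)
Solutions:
 u(b) = C1 + 5*b*acos(-b/8)/8 + 5*sqrt(64 - b^2)/8 + 25*exp(b/5)/3


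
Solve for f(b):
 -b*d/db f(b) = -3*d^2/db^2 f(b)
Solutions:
 f(b) = C1 + C2*erfi(sqrt(6)*b/6)


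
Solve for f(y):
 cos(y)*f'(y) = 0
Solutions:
 f(y) = C1


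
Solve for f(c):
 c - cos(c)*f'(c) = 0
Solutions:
 f(c) = C1 + Integral(c/cos(c), c)


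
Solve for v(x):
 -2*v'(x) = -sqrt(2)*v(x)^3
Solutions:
 v(x) = -sqrt(-1/(C1 + sqrt(2)*x))
 v(x) = sqrt(-1/(C1 + sqrt(2)*x))


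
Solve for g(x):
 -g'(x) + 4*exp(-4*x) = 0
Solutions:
 g(x) = C1 - exp(-4*x)


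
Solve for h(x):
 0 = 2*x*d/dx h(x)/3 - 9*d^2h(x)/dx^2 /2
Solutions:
 h(x) = C1 + C2*erfi(sqrt(6)*x/9)


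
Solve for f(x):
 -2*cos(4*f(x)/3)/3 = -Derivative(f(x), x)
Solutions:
 -2*x/3 - 3*log(sin(4*f(x)/3) - 1)/8 + 3*log(sin(4*f(x)/3) + 1)/8 = C1


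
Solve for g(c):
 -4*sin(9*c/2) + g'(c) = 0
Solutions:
 g(c) = C1 - 8*cos(9*c/2)/9


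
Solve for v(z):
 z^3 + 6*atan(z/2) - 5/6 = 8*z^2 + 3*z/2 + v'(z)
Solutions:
 v(z) = C1 + z^4/4 - 8*z^3/3 - 3*z^2/4 + 6*z*atan(z/2) - 5*z/6 - 6*log(z^2 + 4)


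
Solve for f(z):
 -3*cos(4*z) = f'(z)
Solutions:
 f(z) = C1 - 3*sin(4*z)/4


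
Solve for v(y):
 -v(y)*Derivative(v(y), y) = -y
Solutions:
 v(y) = -sqrt(C1 + y^2)
 v(y) = sqrt(C1 + y^2)


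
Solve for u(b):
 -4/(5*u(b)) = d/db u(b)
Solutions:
 u(b) = -sqrt(C1 - 40*b)/5
 u(b) = sqrt(C1 - 40*b)/5


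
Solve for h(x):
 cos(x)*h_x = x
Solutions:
 h(x) = C1 + Integral(x/cos(x), x)


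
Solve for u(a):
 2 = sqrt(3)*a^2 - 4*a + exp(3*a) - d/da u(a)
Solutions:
 u(a) = C1 + sqrt(3)*a^3/3 - 2*a^2 - 2*a + exp(3*a)/3


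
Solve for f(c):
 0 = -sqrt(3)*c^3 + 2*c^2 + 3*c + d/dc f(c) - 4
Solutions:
 f(c) = C1 + sqrt(3)*c^4/4 - 2*c^3/3 - 3*c^2/2 + 4*c


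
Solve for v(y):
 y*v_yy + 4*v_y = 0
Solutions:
 v(y) = C1 + C2/y^3


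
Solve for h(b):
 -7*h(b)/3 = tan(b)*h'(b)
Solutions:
 h(b) = C1/sin(b)^(7/3)


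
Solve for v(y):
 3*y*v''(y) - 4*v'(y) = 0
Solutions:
 v(y) = C1 + C2*y^(7/3)


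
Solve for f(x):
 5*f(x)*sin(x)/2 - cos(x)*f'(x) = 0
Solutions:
 f(x) = C1/cos(x)^(5/2)


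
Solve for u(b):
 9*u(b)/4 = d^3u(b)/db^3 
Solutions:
 u(b) = C3*exp(2^(1/3)*3^(2/3)*b/2) + (C1*sin(3*2^(1/3)*3^(1/6)*b/4) + C2*cos(3*2^(1/3)*3^(1/6)*b/4))*exp(-2^(1/3)*3^(2/3)*b/4)


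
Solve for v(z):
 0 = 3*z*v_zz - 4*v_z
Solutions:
 v(z) = C1 + C2*z^(7/3)


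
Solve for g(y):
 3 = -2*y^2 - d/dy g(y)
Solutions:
 g(y) = C1 - 2*y^3/3 - 3*y


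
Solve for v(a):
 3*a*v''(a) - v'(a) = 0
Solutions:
 v(a) = C1 + C2*a^(4/3)


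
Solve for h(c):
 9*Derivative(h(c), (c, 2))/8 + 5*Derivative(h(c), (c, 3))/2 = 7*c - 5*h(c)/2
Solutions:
 h(c) = C1*exp(c*(-6 + 9/(40*sqrt(10135) + 4027)^(1/3) + (40*sqrt(10135) + 4027)^(1/3))/40)*sin(sqrt(3)*c*(-(40*sqrt(10135) + 4027)^(1/3) + 9/(40*sqrt(10135) + 4027)^(1/3))/40) + C2*exp(c*(-6 + 9/(40*sqrt(10135) + 4027)^(1/3) + (40*sqrt(10135) + 4027)^(1/3))/40)*cos(sqrt(3)*c*(-(40*sqrt(10135) + 4027)^(1/3) + 9/(40*sqrt(10135) + 4027)^(1/3))/40) + C3*exp(-c*(9/(40*sqrt(10135) + 4027)^(1/3) + 3 + (40*sqrt(10135) + 4027)^(1/3))/20) + 14*c/5


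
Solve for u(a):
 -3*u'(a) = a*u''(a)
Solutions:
 u(a) = C1 + C2/a^2


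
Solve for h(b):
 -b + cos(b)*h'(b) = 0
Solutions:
 h(b) = C1 + Integral(b/cos(b), b)


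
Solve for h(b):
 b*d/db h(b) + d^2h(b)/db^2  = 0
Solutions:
 h(b) = C1 + C2*erf(sqrt(2)*b/2)


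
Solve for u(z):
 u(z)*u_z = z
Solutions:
 u(z) = -sqrt(C1 + z^2)
 u(z) = sqrt(C1 + z^2)


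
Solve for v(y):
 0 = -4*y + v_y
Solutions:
 v(y) = C1 + 2*y^2


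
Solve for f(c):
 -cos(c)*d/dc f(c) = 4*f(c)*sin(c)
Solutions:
 f(c) = C1*cos(c)^4


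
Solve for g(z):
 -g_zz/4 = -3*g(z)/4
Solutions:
 g(z) = C1*exp(-sqrt(3)*z) + C2*exp(sqrt(3)*z)


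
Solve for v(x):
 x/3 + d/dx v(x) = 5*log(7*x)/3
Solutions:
 v(x) = C1 - x^2/6 + 5*x*log(x)/3 - 5*x/3 + 5*x*log(7)/3


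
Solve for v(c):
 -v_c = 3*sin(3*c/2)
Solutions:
 v(c) = C1 + 2*cos(3*c/2)


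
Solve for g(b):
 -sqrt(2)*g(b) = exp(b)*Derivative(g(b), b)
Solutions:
 g(b) = C1*exp(sqrt(2)*exp(-b))


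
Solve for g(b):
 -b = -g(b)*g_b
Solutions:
 g(b) = -sqrt(C1 + b^2)
 g(b) = sqrt(C1 + b^2)


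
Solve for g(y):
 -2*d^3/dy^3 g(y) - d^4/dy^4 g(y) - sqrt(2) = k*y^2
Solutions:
 g(y) = C1 + C2*y + C3*y^2 + C4*exp(-2*y) - k*y^5/120 + k*y^4/48 + y^3*(-k - 2*sqrt(2))/24


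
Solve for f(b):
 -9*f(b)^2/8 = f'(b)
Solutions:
 f(b) = 8/(C1 + 9*b)


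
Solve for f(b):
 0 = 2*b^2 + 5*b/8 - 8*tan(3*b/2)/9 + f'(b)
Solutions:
 f(b) = C1 - 2*b^3/3 - 5*b^2/16 - 16*log(cos(3*b/2))/27


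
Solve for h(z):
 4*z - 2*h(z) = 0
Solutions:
 h(z) = 2*z


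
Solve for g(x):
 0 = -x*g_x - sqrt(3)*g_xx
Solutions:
 g(x) = C1 + C2*erf(sqrt(2)*3^(3/4)*x/6)


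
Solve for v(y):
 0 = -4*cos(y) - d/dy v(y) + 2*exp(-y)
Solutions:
 v(y) = C1 - 4*sin(y) - 2*exp(-y)


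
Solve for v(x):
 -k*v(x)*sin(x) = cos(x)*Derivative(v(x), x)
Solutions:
 v(x) = C1*exp(k*log(cos(x)))


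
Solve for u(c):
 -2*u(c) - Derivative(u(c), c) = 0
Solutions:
 u(c) = C1*exp(-2*c)


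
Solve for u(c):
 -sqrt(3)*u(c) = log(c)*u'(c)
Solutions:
 u(c) = C1*exp(-sqrt(3)*li(c))


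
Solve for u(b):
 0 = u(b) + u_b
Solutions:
 u(b) = C1*exp(-b)


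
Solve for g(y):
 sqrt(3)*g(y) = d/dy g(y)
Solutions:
 g(y) = C1*exp(sqrt(3)*y)


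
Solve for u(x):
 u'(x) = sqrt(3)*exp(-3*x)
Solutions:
 u(x) = C1 - sqrt(3)*exp(-3*x)/3


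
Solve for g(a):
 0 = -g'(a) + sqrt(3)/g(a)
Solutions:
 g(a) = -sqrt(C1 + 2*sqrt(3)*a)
 g(a) = sqrt(C1 + 2*sqrt(3)*a)


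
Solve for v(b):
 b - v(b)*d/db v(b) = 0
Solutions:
 v(b) = -sqrt(C1 + b^2)
 v(b) = sqrt(C1 + b^2)


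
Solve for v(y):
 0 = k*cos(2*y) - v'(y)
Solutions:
 v(y) = C1 + k*sin(2*y)/2


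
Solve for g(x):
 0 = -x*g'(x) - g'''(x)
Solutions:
 g(x) = C1 + Integral(C2*airyai(-x) + C3*airybi(-x), x)


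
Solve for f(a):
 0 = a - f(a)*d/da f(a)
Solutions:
 f(a) = -sqrt(C1 + a^2)
 f(a) = sqrt(C1 + a^2)


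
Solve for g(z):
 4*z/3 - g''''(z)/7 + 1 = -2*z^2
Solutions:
 g(z) = C1 + C2*z + C3*z^2 + C4*z^3 + 7*z^6/180 + 7*z^5/90 + 7*z^4/24


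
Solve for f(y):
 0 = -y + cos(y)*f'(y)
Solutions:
 f(y) = C1 + Integral(y/cos(y), y)


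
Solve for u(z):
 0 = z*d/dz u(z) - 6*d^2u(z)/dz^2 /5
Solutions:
 u(z) = C1 + C2*erfi(sqrt(15)*z/6)


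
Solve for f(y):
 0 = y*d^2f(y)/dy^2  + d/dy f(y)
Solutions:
 f(y) = C1 + C2*log(y)


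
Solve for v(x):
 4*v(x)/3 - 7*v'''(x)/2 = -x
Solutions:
 v(x) = C3*exp(2*21^(2/3)*x/21) - 3*x/4 + (C1*sin(3^(1/6)*7^(2/3)*x/7) + C2*cos(3^(1/6)*7^(2/3)*x/7))*exp(-21^(2/3)*x/21)


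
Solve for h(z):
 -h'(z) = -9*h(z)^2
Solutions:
 h(z) = -1/(C1 + 9*z)


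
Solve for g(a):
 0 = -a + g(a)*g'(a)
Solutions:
 g(a) = -sqrt(C1 + a^2)
 g(a) = sqrt(C1 + a^2)


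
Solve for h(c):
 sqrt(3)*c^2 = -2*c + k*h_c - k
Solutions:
 h(c) = C1 + sqrt(3)*c^3/(3*k) + c^2/k + c


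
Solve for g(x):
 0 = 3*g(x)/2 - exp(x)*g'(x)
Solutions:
 g(x) = C1*exp(-3*exp(-x)/2)


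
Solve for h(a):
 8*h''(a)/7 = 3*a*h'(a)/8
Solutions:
 h(a) = C1 + C2*erfi(sqrt(42)*a/16)


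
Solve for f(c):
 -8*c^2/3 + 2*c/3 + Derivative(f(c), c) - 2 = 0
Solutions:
 f(c) = C1 + 8*c^3/9 - c^2/3 + 2*c


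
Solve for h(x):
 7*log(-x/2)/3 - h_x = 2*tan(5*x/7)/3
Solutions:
 h(x) = C1 + 7*x*log(-x)/3 - 7*x/3 - 7*x*log(2)/3 + 14*log(cos(5*x/7))/15


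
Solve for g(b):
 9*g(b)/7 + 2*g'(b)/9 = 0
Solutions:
 g(b) = C1*exp(-81*b/14)


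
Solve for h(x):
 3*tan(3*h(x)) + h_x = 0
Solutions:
 h(x) = -asin(C1*exp(-9*x))/3 + pi/3
 h(x) = asin(C1*exp(-9*x))/3


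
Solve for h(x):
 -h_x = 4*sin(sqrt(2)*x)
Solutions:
 h(x) = C1 + 2*sqrt(2)*cos(sqrt(2)*x)


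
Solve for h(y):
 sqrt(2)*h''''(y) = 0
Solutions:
 h(y) = C1 + C2*y + C3*y^2 + C4*y^3


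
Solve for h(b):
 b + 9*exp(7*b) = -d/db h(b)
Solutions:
 h(b) = C1 - b^2/2 - 9*exp(7*b)/7


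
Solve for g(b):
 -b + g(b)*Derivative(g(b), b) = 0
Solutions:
 g(b) = -sqrt(C1 + b^2)
 g(b) = sqrt(C1 + b^2)


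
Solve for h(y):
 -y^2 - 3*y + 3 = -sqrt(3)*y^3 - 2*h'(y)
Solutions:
 h(y) = C1 - sqrt(3)*y^4/8 + y^3/6 + 3*y^2/4 - 3*y/2


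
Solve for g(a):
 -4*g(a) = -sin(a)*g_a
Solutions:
 g(a) = C1*(cos(a)^2 - 2*cos(a) + 1)/(cos(a)^2 + 2*cos(a) + 1)


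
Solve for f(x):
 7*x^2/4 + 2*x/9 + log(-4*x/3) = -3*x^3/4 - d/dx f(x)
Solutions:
 f(x) = C1 - 3*x^4/16 - 7*x^3/12 - x^2/9 - x*log(-x) + x*(-2*log(2) + 1 + log(3))


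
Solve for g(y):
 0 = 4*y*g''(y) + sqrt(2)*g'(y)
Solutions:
 g(y) = C1 + C2*y^(1 - sqrt(2)/4)


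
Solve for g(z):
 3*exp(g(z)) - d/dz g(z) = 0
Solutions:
 g(z) = log(-1/(C1 + 3*z))


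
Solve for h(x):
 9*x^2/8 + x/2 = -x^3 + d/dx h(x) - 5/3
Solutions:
 h(x) = C1 + x^4/4 + 3*x^3/8 + x^2/4 + 5*x/3


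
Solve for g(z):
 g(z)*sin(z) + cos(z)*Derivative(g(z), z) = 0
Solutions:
 g(z) = C1*cos(z)


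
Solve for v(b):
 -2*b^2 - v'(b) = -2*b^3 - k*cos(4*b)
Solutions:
 v(b) = C1 + b^4/2 - 2*b^3/3 + k*sin(4*b)/4


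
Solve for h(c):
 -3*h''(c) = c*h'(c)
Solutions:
 h(c) = C1 + C2*erf(sqrt(6)*c/6)


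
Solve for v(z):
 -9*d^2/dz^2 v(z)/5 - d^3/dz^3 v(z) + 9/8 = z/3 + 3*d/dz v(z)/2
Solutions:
 v(z) = C1 - z^2/9 + 61*z/60 + (C2*sin(sqrt(69)*z/10) + C3*cos(sqrt(69)*z/10))*exp(-9*z/10)


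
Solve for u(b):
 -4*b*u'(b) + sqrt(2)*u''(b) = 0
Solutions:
 u(b) = C1 + C2*erfi(2^(1/4)*b)


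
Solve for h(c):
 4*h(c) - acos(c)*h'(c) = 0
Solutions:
 h(c) = C1*exp(4*Integral(1/acos(c), c))


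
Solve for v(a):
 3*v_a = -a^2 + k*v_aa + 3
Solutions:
 v(a) = C1 + C2*exp(3*a/k) - a^3/9 - a^2*k/9 - 2*a*k^2/27 + a


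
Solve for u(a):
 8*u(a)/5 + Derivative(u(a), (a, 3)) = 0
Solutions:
 u(a) = C3*exp(-2*5^(2/3)*a/5) + (C1*sin(sqrt(3)*5^(2/3)*a/5) + C2*cos(sqrt(3)*5^(2/3)*a/5))*exp(5^(2/3)*a/5)


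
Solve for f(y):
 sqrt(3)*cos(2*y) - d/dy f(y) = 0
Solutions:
 f(y) = C1 + sqrt(3)*sin(2*y)/2


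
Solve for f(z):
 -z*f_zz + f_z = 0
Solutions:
 f(z) = C1 + C2*z^2


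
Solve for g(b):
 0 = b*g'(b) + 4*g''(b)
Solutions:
 g(b) = C1 + C2*erf(sqrt(2)*b/4)


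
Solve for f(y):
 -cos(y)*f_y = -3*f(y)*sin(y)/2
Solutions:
 f(y) = C1/cos(y)^(3/2)


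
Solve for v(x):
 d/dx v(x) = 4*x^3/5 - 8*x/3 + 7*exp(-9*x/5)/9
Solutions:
 v(x) = C1 + x^4/5 - 4*x^2/3 - 35*exp(-9*x/5)/81


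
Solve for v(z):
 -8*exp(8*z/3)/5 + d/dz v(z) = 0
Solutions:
 v(z) = C1 + 3*exp(8*z/3)/5


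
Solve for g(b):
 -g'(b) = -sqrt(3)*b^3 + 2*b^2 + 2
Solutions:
 g(b) = C1 + sqrt(3)*b^4/4 - 2*b^3/3 - 2*b


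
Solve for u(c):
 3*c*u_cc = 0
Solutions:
 u(c) = C1 + C2*c


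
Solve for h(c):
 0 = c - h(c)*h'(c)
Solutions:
 h(c) = -sqrt(C1 + c^2)
 h(c) = sqrt(C1 + c^2)


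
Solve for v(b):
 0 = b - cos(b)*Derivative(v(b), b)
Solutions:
 v(b) = C1 + Integral(b/cos(b), b)


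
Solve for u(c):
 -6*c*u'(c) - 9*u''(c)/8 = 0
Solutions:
 u(c) = C1 + C2*erf(2*sqrt(6)*c/3)


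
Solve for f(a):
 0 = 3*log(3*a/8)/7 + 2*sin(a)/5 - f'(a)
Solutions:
 f(a) = C1 + 3*a*log(a)/7 - 9*a*log(2)/7 - 3*a/7 + 3*a*log(3)/7 - 2*cos(a)/5


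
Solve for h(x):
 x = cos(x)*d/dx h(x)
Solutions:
 h(x) = C1 + Integral(x/cos(x), x)


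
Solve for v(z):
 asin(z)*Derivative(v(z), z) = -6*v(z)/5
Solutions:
 v(z) = C1*exp(-6*Integral(1/asin(z), z)/5)


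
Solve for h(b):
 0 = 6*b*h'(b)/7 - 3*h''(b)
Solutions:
 h(b) = C1 + C2*erfi(sqrt(7)*b/7)


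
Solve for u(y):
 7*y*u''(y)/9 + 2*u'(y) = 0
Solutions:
 u(y) = C1 + C2/y^(11/7)


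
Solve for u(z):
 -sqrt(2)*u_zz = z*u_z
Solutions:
 u(z) = C1 + C2*erf(2^(1/4)*z/2)


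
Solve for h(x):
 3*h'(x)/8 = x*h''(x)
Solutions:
 h(x) = C1 + C2*x^(11/8)


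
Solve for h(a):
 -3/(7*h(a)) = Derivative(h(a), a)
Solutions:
 h(a) = -sqrt(C1 - 42*a)/7
 h(a) = sqrt(C1 - 42*a)/7


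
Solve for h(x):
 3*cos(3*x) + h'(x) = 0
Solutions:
 h(x) = C1 - sin(3*x)


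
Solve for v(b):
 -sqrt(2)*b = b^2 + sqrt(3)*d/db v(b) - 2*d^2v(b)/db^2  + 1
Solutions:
 v(b) = C1 + C2*exp(sqrt(3)*b/2) - sqrt(3)*b^3/9 - 2*b^2/3 - sqrt(6)*b^2/6 - 11*sqrt(3)*b/9 - 2*sqrt(2)*b/3


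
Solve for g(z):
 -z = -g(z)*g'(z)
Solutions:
 g(z) = -sqrt(C1 + z^2)
 g(z) = sqrt(C1 + z^2)


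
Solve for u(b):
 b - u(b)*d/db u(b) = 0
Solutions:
 u(b) = -sqrt(C1 + b^2)
 u(b) = sqrt(C1 + b^2)


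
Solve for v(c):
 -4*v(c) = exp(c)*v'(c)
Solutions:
 v(c) = C1*exp(4*exp(-c))


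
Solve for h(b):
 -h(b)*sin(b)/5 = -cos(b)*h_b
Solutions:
 h(b) = C1/cos(b)^(1/5)


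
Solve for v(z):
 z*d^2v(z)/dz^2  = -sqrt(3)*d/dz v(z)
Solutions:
 v(z) = C1 + C2*z^(1 - sqrt(3))


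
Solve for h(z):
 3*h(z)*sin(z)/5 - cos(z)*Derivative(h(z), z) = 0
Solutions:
 h(z) = C1/cos(z)^(3/5)


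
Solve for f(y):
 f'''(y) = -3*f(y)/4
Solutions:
 f(y) = C3*exp(-6^(1/3)*y/2) + (C1*sin(2^(1/3)*3^(5/6)*y/4) + C2*cos(2^(1/3)*3^(5/6)*y/4))*exp(6^(1/3)*y/4)


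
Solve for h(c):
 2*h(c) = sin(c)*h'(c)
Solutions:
 h(c) = C1*(cos(c) - 1)/(cos(c) + 1)


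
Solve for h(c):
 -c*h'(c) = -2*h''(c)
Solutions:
 h(c) = C1 + C2*erfi(c/2)


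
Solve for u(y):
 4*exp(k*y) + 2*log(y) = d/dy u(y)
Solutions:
 u(y) = C1 + 2*y*log(y) - 2*y + Piecewise((4*exp(k*y)/k, Ne(k, 0)), (4*y, True))


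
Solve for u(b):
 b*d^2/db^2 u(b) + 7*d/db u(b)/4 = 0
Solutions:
 u(b) = C1 + C2/b^(3/4)


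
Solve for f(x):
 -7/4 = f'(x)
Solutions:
 f(x) = C1 - 7*x/4


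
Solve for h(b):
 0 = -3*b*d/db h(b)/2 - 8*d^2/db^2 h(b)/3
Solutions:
 h(b) = C1 + C2*erf(3*sqrt(2)*b/8)


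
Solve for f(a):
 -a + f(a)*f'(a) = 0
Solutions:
 f(a) = -sqrt(C1 + a^2)
 f(a) = sqrt(C1 + a^2)


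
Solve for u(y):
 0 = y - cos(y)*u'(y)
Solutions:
 u(y) = C1 + Integral(y/cos(y), y)


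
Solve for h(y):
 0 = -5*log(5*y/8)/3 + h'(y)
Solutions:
 h(y) = C1 + 5*y*log(y)/3 - 5*y*log(2) - 5*y/3 + 5*y*log(5)/3


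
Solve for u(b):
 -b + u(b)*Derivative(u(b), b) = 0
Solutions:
 u(b) = -sqrt(C1 + b^2)
 u(b) = sqrt(C1 + b^2)


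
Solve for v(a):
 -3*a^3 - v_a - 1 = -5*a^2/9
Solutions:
 v(a) = C1 - 3*a^4/4 + 5*a^3/27 - a


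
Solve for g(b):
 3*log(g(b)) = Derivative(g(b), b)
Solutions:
 li(g(b)) = C1 + 3*b


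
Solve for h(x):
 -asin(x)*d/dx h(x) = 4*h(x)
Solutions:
 h(x) = C1*exp(-4*Integral(1/asin(x), x))


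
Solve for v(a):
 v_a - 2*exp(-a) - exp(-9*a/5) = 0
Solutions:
 v(a) = C1 - 2*exp(-a) - 5*exp(-9*a/5)/9


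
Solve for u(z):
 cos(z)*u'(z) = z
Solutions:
 u(z) = C1 + Integral(z/cos(z), z)


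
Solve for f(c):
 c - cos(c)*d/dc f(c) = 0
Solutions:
 f(c) = C1 + Integral(c/cos(c), c)


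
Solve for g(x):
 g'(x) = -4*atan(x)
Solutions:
 g(x) = C1 - 4*x*atan(x) + 2*log(x^2 + 1)


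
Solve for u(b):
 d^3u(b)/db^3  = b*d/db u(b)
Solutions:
 u(b) = C1 + Integral(C2*airyai(b) + C3*airybi(b), b)


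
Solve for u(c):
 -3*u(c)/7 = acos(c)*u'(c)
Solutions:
 u(c) = C1*exp(-3*Integral(1/acos(c), c)/7)


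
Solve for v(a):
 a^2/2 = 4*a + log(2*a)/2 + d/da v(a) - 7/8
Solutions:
 v(a) = C1 + a^3/6 - 2*a^2 - a*log(a)/2 - a*log(2)/2 + 11*a/8


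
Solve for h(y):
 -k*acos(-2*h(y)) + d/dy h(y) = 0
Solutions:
 Integral(1/acos(-2*_y), (_y, h(y))) = C1 + k*y


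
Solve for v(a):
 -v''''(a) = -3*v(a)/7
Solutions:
 v(a) = C1*exp(-3^(1/4)*7^(3/4)*a/7) + C2*exp(3^(1/4)*7^(3/4)*a/7) + C3*sin(3^(1/4)*7^(3/4)*a/7) + C4*cos(3^(1/4)*7^(3/4)*a/7)


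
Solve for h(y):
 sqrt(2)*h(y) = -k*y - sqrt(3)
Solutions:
 h(y) = -sqrt(2)*k*y/2 - sqrt(6)/2


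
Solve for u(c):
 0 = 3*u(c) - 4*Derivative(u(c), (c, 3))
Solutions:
 u(c) = C3*exp(6^(1/3)*c/2) + (C1*sin(2^(1/3)*3^(5/6)*c/4) + C2*cos(2^(1/3)*3^(5/6)*c/4))*exp(-6^(1/3)*c/4)


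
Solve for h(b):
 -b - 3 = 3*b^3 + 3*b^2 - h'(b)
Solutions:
 h(b) = C1 + 3*b^4/4 + b^3 + b^2/2 + 3*b


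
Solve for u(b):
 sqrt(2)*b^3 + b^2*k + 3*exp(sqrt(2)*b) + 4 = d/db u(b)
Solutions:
 u(b) = C1 + sqrt(2)*b^4/4 + b^3*k/3 + 4*b + 3*sqrt(2)*exp(sqrt(2)*b)/2


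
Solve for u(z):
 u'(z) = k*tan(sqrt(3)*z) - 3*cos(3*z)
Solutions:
 u(z) = C1 - sqrt(3)*k*log(cos(sqrt(3)*z))/3 - sin(3*z)


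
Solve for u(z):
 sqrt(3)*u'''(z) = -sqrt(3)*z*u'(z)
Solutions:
 u(z) = C1 + Integral(C2*airyai(-z) + C3*airybi(-z), z)


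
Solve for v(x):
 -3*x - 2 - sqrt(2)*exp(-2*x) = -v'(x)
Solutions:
 v(x) = C1 + 3*x^2/2 + 2*x - sqrt(2)*exp(-2*x)/2


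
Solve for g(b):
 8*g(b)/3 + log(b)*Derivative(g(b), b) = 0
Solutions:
 g(b) = C1*exp(-8*li(b)/3)


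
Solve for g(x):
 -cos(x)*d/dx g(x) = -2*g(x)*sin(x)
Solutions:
 g(x) = C1/cos(x)^2


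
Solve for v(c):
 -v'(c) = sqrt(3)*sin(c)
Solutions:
 v(c) = C1 + sqrt(3)*cos(c)


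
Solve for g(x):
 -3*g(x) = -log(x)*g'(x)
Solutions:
 g(x) = C1*exp(3*li(x))


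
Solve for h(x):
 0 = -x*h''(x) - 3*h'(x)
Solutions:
 h(x) = C1 + C2/x^2


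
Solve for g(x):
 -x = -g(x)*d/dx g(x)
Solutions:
 g(x) = -sqrt(C1 + x^2)
 g(x) = sqrt(C1 + x^2)


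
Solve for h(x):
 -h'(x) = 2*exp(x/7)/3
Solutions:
 h(x) = C1 - 14*exp(x/7)/3


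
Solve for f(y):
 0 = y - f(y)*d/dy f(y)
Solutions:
 f(y) = -sqrt(C1 + y^2)
 f(y) = sqrt(C1 + y^2)


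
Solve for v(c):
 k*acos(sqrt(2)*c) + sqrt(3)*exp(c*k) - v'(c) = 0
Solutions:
 v(c) = C1 + k*(c*acos(sqrt(2)*c) - sqrt(2)*sqrt(1 - 2*c^2)/2) + sqrt(3)*Piecewise((exp(c*k)/k, Ne(k, 0)), (c, True))


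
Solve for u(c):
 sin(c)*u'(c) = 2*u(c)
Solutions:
 u(c) = C1*(cos(c) - 1)/(cos(c) + 1)


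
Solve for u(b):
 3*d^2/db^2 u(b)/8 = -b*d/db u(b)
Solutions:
 u(b) = C1 + C2*erf(2*sqrt(3)*b/3)


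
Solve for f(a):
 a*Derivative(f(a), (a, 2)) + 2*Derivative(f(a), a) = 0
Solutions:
 f(a) = C1 + C2/a


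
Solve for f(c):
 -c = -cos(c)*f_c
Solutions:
 f(c) = C1 + Integral(c/cos(c), c)


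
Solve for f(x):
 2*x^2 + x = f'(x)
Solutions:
 f(x) = C1 + 2*x^3/3 + x^2/2


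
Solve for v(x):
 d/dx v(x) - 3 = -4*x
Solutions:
 v(x) = C1 - 2*x^2 + 3*x


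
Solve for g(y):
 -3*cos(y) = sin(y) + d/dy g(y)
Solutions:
 g(y) = C1 - 3*sin(y) + cos(y)


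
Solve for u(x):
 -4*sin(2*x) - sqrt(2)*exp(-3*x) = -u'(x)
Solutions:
 u(x) = C1 - 2*cos(2*x) - sqrt(2)*exp(-3*x)/3


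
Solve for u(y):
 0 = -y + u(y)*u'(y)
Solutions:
 u(y) = -sqrt(C1 + y^2)
 u(y) = sqrt(C1 + y^2)


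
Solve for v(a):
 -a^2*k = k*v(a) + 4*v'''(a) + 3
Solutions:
 v(a) = C1*exp(2^(1/3)*a*(-k)^(1/3)/2) + C2*exp(2^(1/3)*a*(-k)^(1/3)*(-1 + sqrt(3)*I)/4) + C3*exp(-2^(1/3)*a*(-k)^(1/3)*(1 + sqrt(3)*I)/4) - a^2 - 3/k


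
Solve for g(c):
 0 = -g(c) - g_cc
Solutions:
 g(c) = C1*sin(c) + C2*cos(c)


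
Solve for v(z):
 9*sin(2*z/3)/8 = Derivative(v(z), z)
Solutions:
 v(z) = C1 - 27*cos(2*z/3)/16


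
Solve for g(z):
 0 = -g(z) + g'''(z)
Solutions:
 g(z) = C3*exp(z) + (C1*sin(sqrt(3)*z/2) + C2*cos(sqrt(3)*z/2))*exp(-z/2)


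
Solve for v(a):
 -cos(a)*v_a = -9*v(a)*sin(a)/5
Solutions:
 v(a) = C1/cos(a)^(9/5)


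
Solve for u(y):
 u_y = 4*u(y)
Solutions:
 u(y) = C1*exp(4*y)


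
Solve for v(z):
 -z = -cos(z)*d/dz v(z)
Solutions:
 v(z) = C1 + Integral(z/cos(z), z)


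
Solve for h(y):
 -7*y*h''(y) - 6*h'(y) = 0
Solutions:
 h(y) = C1 + C2*y^(1/7)


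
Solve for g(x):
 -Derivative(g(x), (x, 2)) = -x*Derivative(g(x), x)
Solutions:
 g(x) = C1 + C2*erfi(sqrt(2)*x/2)


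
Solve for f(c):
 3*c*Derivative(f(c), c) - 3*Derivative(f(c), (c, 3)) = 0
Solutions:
 f(c) = C1 + Integral(C2*airyai(c) + C3*airybi(c), c)


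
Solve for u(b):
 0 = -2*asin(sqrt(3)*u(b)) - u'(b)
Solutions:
 Integral(1/asin(sqrt(3)*_y), (_y, u(b))) = C1 - 2*b


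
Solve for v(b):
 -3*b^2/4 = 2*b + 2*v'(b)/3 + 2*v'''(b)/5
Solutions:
 v(b) = C1 + C2*sin(sqrt(15)*b/3) + C3*cos(sqrt(15)*b/3) - 3*b^3/8 - 3*b^2/2 + 27*b/20


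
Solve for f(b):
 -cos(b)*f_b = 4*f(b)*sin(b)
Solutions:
 f(b) = C1*cos(b)^4


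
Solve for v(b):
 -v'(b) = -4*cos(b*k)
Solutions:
 v(b) = C1 + 4*sin(b*k)/k


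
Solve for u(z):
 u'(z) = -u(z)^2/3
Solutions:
 u(z) = 3/(C1 + z)


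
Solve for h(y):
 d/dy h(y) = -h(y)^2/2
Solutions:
 h(y) = 2/(C1 + y)


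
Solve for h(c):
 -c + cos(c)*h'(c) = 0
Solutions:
 h(c) = C1 + Integral(c/cos(c), c)


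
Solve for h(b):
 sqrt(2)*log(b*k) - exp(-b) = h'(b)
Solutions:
 h(b) = C1 + sqrt(2)*b*log(b*k) - sqrt(2)*b + exp(-b)


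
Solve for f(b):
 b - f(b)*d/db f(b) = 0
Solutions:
 f(b) = -sqrt(C1 + b^2)
 f(b) = sqrt(C1 + b^2)


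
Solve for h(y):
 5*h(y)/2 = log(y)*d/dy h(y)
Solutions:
 h(y) = C1*exp(5*li(y)/2)


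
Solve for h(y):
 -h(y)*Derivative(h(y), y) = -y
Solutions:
 h(y) = -sqrt(C1 + y^2)
 h(y) = sqrt(C1 + y^2)


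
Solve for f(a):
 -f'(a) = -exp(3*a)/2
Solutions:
 f(a) = C1 + exp(3*a)/6


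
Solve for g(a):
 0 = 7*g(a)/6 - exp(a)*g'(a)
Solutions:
 g(a) = C1*exp(-7*exp(-a)/6)


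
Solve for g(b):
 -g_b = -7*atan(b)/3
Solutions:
 g(b) = C1 + 7*b*atan(b)/3 - 7*log(b^2 + 1)/6


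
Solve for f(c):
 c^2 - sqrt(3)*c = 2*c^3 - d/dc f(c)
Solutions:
 f(c) = C1 + c^4/2 - c^3/3 + sqrt(3)*c^2/2


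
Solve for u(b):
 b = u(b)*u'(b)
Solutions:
 u(b) = -sqrt(C1 + b^2)
 u(b) = sqrt(C1 + b^2)


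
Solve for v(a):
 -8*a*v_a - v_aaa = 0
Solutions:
 v(a) = C1 + Integral(C2*airyai(-2*a) + C3*airybi(-2*a), a)


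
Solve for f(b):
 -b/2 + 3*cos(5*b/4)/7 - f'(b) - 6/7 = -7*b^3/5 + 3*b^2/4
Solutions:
 f(b) = C1 + 7*b^4/20 - b^3/4 - b^2/4 - 6*b/7 + 12*sin(5*b/4)/35


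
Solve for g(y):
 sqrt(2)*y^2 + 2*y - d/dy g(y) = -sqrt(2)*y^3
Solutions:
 g(y) = C1 + sqrt(2)*y^4/4 + sqrt(2)*y^3/3 + y^2


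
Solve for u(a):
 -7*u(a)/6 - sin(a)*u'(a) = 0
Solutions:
 u(a) = C1*(cos(a) + 1)^(7/12)/(cos(a) - 1)^(7/12)


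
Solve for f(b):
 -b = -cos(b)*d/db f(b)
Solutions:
 f(b) = C1 + Integral(b/cos(b), b)


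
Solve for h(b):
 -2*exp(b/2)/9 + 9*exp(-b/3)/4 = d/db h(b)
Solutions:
 h(b) = C1 - 4*exp(b/2)/9 - 27*exp(-b/3)/4


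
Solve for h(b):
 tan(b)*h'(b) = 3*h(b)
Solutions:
 h(b) = C1*sin(b)^3


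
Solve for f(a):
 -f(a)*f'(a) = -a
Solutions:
 f(a) = -sqrt(C1 + a^2)
 f(a) = sqrt(C1 + a^2)


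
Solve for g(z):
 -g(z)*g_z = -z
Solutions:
 g(z) = -sqrt(C1 + z^2)
 g(z) = sqrt(C1 + z^2)


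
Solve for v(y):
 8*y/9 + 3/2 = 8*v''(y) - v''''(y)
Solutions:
 v(y) = C1 + C2*y + C3*exp(-2*sqrt(2)*y) + C4*exp(2*sqrt(2)*y) + y^3/54 + 3*y^2/32


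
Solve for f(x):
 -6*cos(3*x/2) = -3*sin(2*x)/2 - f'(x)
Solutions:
 f(x) = C1 + 4*sin(3*x/2) + 3*cos(2*x)/4


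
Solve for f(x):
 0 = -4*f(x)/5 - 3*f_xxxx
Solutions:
 f(x) = (C1*sin(15^(3/4)*x/15) + C2*cos(15^(3/4)*x/15))*exp(-15^(3/4)*x/15) + (C3*sin(15^(3/4)*x/15) + C4*cos(15^(3/4)*x/15))*exp(15^(3/4)*x/15)


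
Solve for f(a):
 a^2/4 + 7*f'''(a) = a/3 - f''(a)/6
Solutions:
 f(a) = C1 + C2*a + C3*exp(-a/42) - a^4/8 + 64*a^3/3 - 2688*a^2


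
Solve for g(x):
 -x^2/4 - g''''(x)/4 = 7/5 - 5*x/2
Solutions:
 g(x) = C1 + C2*x + C3*x^2 + C4*x^3 - x^6/360 + x^5/12 - 7*x^4/30


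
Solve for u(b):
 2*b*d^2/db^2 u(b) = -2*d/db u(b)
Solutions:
 u(b) = C1 + C2*log(b)


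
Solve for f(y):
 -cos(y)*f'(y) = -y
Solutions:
 f(y) = C1 + Integral(y/cos(y), y)


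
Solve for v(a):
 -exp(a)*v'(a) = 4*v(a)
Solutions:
 v(a) = C1*exp(4*exp(-a))


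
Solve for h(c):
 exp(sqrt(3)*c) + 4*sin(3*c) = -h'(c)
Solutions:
 h(c) = C1 - sqrt(3)*exp(sqrt(3)*c)/3 + 4*cos(3*c)/3


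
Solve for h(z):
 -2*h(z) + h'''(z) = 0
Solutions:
 h(z) = C3*exp(2^(1/3)*z) + (C1*sin(2^(1/3)*sqrt(3)*z/2) + C2*cos(2^(1/3)*sqrt(3)*z/2))*exp(-2^(1/3)*z/2)


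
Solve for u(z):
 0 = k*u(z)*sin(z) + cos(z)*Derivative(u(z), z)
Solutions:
 u(z) = C1*exp(k*log(cos(z)))


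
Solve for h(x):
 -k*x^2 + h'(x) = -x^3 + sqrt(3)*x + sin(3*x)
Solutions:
 h(x) = C1 + k*x^3/3 - x^4/4 + sqrt(3)*x^2/2 - cos(3*x)/3


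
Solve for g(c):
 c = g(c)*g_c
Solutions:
 g(c) = -sqrt(C1 + c^2)
 g(c) = sqrt(C1 + c^2)


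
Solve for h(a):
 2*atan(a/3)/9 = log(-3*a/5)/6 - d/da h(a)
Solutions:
 h(a) = C1 + a*log(-a)/6 - 2*a*atan(a/3)/9 - a*log(5)/6 - a/6 + a*log(3)/6 + log(a^2 + 9)/3


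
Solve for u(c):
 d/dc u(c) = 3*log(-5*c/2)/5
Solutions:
 u(c) = C1 + 3*c*log(-c)/5 + 3*c*(-1 - log(2) + log(5))/5


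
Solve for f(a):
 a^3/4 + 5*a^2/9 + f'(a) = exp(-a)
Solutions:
 f(a) = C1 - a^4/16 - 5*a^3/27 - exp(-a)


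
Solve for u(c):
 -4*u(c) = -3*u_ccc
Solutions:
 u(c) = C3*exp(6^(2/3)*c/3) + (C1*sin(2^(2/3)*3^(1/6)*c/2) + C2*cos(2^(2/3)*3^(1/6)*c/2))*exp(-6^(2/3)*c/6)


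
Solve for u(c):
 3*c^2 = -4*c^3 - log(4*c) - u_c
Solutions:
 u(c) = C1 - c^4 - c^3 - c*log(c) - c*log(4) + c


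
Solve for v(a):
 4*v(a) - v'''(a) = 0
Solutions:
 v(a) = C3*exp(2^(2/3)*a) + (C1*sin(2^(2/3)*sqrt(3)*a/2) + C2*cos(2^(2/3)*sqrt(3)*a/2))*exp(-2^(2/3)*a/2)


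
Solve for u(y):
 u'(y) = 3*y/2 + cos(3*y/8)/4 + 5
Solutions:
 u(y) = C1 + 3*y^2/4 + 5*y + 2*sin(3*y/8)/3


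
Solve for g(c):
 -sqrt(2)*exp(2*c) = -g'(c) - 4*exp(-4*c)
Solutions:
 g(c) = C1 + sqrt(2)*exp(2*c)/2 + exp(-4*c)


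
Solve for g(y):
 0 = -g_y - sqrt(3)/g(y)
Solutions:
 g(y) = -sqrt(C1 - 2*sqrt(3)*y)
 g(y) = sqrt(C1 - 2*sqrt(3)*y)


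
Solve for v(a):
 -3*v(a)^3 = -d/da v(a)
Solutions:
 v(a) = -sqrt(2)*sqrt(-1/(C1 + 3*a))/2
 v(a) = sqrt(2)*sqrt(-1/(C1 + 3*a))/2


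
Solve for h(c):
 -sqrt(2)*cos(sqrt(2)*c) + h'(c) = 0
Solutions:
 h(c) = C1 + sin(sqrt(2)*c)


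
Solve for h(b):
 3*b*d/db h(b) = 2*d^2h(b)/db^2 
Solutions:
 h(b) = C1 + C2*erfi(sqrt(3)*b/2)


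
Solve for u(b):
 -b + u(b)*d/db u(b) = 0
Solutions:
 u(b) = -sqrt(C1 + b^2)
 u(b) = sqrt(C1 + b^2)


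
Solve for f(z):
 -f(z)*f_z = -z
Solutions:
 f(z) = -sqrt(C1 + z^2)
 f(z) = sqrt(C1 + z^2)


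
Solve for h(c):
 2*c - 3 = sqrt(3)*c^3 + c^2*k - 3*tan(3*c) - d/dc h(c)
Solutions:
 h(c) = C1 + sqrt(3)*c^4/4 + c^3*k/3 - c^2 + 3*c + log(cos(3*c))


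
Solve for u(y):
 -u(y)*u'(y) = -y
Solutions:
 u(y) = -sqrt(C1 + y^2)
 u(y) = sqrt(C1 + y^2)


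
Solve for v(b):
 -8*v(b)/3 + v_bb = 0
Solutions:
 v(b) = C1*exp(-2*sqrt(6)*b/3) + C2*exp(2*sqrt(6)*b/3)


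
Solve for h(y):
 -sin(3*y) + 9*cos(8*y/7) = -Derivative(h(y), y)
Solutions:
 h(y) = C1 - 63*sin(8*y/7)/8 - cos(3*y)/3


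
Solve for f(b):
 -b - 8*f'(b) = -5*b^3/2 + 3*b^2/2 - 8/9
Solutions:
 f(b) = C1 + 5*b^4/64 - b^3/16 - b^2/16 + b/9


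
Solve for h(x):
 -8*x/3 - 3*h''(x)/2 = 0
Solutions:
 h(x) = C1 + C2*x - 8*x^3/27


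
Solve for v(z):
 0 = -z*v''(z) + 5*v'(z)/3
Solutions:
 v(z) = C1 + C2*z^(8/3)


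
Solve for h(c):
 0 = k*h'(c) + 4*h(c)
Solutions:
 h(c) = C1*exp(-4*c/k)


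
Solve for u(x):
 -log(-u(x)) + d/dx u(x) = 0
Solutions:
 -li(-u(x)) = C1 + x


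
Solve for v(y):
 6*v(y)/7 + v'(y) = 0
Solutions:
 v(y) = C1*exp(-6*y/7)


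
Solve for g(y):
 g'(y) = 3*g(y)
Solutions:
 g(y) = C1*exp(3*y)


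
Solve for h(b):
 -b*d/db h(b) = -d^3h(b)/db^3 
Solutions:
 h(b) = C1 + Integral(C2*airyai(b) + C3*airybi(b), b)


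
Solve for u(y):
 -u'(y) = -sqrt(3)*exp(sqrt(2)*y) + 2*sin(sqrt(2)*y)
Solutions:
 u(y) = C1 + sqrt(6)*exp(sqrt(2)*y)/2 + sqrt(2)*cos(sqrt(2)*y)


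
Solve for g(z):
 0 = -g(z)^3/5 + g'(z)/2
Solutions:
 g(z) = -sqrt(10)*sqrt(-1/(C1 + 2*z))/2
 g(z) = sqrt(10)*sqrt(-1/(C1 + 2*z))/2


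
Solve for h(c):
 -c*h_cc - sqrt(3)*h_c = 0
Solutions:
 h(c) = C1 + C2*c^(1 - sqrt(3))


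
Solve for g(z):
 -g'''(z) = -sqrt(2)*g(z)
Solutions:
 g(z) = C3*exp(2^(1/6)*z) + (C1*sin(2^(1/6)*sqrt(3)*z/2) + C2*cos(2^(1/6)*sqrt(3)*z/2))*exp(-2^(1/6)*z/2)


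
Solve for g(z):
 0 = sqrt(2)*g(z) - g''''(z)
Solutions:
 g(z) = C1*exp(-2^(1/8)*z) + C2*exp(2^(1/8)*z) + C3*sin(2^(1/8)*z) + C4*cos(2^(1/8)*z)


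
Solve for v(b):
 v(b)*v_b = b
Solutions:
 v(b) = -sqrt(C1 + b^2)
 v(b) = sqrt(C1 + b^2)


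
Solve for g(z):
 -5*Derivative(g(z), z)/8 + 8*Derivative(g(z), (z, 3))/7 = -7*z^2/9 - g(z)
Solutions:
 g(z) = C1*exp(21^(1/3)*z*(5*21^(1/3)/(sqrt(80319) + 288)^(1/3) + (sqrt(80319) + 288)^(1/3))/48)*sin(3^(1/6)*7^(1/3)*z*(-3^(2/3)*(sqrt(80319) + 288)^(1/3) + 15*7^(1/3)/(sqrt(80319) + 288)^(1/3))/48) + C2*exp(21^(1/3)*z*(5*21^(1/3)/(sqrt(80319) + 288)^(1/3) + (sqrt(80319) + 288)^(1/3))/48)*cos(3^(1/6)*7^(1/3)*z*(-3^(2/3)*(sqrt(80319) + 288)^(1/3) + 15*7^(1/3)/(sqrt(80319) + 288)^(1/3))/48) + C3*exp(-21^(1/3)*z*(5*21^(1/3)/(sqrt(80319) + 288)^(1/3) + (sqrt(80319) + 288)^(1/3))/24) - 7*z^2/9 - 35*z/36 - 175/288


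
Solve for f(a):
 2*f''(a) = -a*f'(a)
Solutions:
 f(a) = C1 + C2*erf(a/2)


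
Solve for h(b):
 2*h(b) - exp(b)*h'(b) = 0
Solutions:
 h(b) = C1*exp(-2*exp(-b))


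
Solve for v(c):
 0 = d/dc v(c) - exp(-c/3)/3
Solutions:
 v(c) = C1 - 1/exp(c)^(1/3)


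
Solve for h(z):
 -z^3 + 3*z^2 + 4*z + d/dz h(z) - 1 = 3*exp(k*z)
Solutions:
 h(z) = C1 + z^4/4 - z^3 - 2*z^2 + z + 3*exp(k*z)/k


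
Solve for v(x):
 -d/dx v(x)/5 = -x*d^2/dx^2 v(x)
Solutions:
 v(x) = C1 + C2*x^(6/5)


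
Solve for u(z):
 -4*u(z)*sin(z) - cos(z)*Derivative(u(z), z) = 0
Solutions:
 u(z) = C1*cos(z)^4


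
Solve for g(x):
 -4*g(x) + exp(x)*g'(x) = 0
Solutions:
 g(x) = C1*exp(-4*exp(-x))


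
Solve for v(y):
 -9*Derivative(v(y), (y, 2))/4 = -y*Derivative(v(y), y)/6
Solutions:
 v(y) = C1 + C2*erfi(sqrt(3)*y/9)


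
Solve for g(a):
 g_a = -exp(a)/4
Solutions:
 g(a) = C1 - exp(a)/4


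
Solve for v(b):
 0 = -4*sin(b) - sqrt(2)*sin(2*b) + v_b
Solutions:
 v(b) = C1 + sqrt(2)*sin(b)^2 - 4*cos(b)


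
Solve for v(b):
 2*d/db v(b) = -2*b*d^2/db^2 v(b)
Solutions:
 v(b) = C1 + C2*log(b)


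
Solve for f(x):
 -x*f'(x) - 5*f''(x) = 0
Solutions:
 f(x) = C1 + C2*erf(sqrt(10)*x/10)


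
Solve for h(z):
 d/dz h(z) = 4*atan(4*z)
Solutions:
 h(z) = C1 + 4*z*atan(4*z) - log(16*z^2 + 1)/2


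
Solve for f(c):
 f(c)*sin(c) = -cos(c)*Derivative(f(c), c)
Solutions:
 f(c) = C1*cos(c)


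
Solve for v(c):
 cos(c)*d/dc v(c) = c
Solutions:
 v(c) = C1 + Integral(c/cos(c), c)


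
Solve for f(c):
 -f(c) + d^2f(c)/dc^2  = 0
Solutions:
 f(c) = C1*exp(-c) + C2*exp(c)


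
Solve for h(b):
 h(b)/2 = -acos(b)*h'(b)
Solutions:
 h(b) = C1*exp(-Integral(1/acos(b), b)/2)


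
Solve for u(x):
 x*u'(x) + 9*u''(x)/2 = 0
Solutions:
 u(x) = C1 + C2*erf(x/3)


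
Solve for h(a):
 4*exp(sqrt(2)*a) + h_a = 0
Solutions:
 h(a) = C1 - 2*sqrt(2)*exp(sqrt(2)*a)


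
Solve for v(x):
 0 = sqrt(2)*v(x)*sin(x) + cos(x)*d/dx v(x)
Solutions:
 v(x) = C1*cos(x)^(sqrt(2))


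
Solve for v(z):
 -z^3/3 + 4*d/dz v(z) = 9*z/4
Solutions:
 v(z) = C1 + z^4/48 + 9*z^2/32


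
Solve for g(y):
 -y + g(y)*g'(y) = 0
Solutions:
 g(y) = -sqrt(C1 + y^2)
 g(y) = sqrt(C1 + y^2)


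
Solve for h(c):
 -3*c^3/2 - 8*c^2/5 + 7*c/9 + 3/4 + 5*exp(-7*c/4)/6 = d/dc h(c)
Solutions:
 h(c) = C1 - 3*c^4/8 - 8*c^3/15 + 7*c^2/18 + 3*c/4 - 10*exp(-7*c/4)/21


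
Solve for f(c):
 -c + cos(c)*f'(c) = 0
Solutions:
 f(c) = C1 + Integral(c/cos(c), c)


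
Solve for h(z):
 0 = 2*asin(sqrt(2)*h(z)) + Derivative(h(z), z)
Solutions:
 Integral(1/asin(sqrt(2)*_y), (_y, h(z))) = C1 - 2*z


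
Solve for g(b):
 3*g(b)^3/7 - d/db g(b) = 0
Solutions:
 g(b) = -sqrt(14)*sqrt(-1/(C1 + 3*b))/2
 g(b) = sqrt(14)*sqrt(-1/(C1 + 3*b))/2
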